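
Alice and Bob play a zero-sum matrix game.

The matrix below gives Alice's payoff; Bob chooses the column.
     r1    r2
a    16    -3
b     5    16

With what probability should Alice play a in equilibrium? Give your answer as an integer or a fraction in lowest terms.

11/30

Row minima are -3 and 5, so Alice's maximin is 5; column maxima are 16 and 16, so Bob's minimax is 16. These differ, so the equilibrium is in mixed strategies.
Let Alice play a with probability p. Bob is indifferent when 16p + 5(1−p) = −3p + 16(1−p), giving p = 11/30.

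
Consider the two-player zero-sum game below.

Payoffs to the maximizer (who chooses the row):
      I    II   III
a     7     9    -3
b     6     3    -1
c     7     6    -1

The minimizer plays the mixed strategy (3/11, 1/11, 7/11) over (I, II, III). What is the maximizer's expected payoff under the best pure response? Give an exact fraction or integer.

a: (7)·(3/11) + (9)·(1/11) + (-3)·(7/11) = 9/11.
b: (6)·(3/11) + (3)·(1/11) + (-1)·(7/11) = 14/11.
c: (7)·(3/11) + (6)·(1/11) + (-1)·(7/11) = 20/11.
The best pure response is c with expected payoff 20/11.

20/11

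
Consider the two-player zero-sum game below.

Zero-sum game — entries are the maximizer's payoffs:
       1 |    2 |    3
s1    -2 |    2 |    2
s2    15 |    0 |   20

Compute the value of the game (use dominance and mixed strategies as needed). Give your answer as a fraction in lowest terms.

Column 3 is strictly dominated by 1 for the minimizer (it gives the maximizer more in every row).
The remaining 2×2 game on (s1, s2) × (1, 2) has no saddle point. Let the maximizer play s1 with probability p; indifference gives −2p + 15(1−p) = 2p, so p = 15/19.
Similarly the minimizer's optimal q on 1 is 2/19, and the value is -2·(2/19) + (2)·(17/19) = 30/19.

30/19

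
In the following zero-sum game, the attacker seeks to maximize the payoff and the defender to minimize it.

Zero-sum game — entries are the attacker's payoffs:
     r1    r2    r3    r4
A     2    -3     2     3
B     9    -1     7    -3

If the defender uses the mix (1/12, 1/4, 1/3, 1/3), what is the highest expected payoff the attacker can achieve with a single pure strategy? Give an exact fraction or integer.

A: (2)·(1/12) + (-3)·(1/4) + (2)·(1/3) + (3)·(1/3) = 13/12.
B: (9)·(1/12) + (-1)·(1/4) + (7)·(1/3) + (-3)·(1/3) = 11/6.
The best pure response is B with expected payoff 11/6.

11/6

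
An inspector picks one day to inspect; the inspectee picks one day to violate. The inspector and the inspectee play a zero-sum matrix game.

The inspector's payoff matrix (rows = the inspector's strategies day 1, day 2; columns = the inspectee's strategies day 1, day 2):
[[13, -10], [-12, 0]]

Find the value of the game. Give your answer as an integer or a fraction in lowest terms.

-24/7

Row minima are -10 and -12, so the inspector's maximin is -10; column maxima are 13 and 0, so the inspectee's minimax is 0. These differ, so the equilibrium is in mixed strategies.
Let the inspector play day 1 with probability p. The inspectee is indifferent when 13p − 12(1−p) = −10p, giving p = 12/35.
Let the inspectee play day 1 with probability q. The inspector is indifferent when 13q − 10(1−q) = −12q, giving q = 2/7.
The value is 13·(2/7) + (-10)·(5/7) = -24/7.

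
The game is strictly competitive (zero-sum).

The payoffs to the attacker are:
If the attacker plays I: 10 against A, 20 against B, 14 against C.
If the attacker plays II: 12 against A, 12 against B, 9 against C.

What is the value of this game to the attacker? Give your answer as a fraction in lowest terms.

78/7

Column B is strictly dominated by C for the defender (it gives the attacker more in every row).
The remaining 2×2 game on (I, II) × (A, C) has no saddle point. Let the attacker play I with probability p; indifference gives 10p + 12(1−p) = 14p + 9(1−p), so p = 3/7.
Similarly the defender's optimal q on A is 5/7, and the value is 10·(5/7) + (14)·(2/7) = 78/7.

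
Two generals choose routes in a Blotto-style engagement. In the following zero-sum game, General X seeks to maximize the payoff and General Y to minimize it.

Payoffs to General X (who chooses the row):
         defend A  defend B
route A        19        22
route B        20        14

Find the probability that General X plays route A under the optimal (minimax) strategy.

Row minima are 19 and 14, so General X's maximin is 19; column maxima are 20 and 22, so General Y's minimax is 20. These differ, so the equilibrium is in mixed strategies.
Let General X play route A with probability p. General Y is indifferent when 19p + 20(1−p) = 22p + 14(1−p), giving p = 2/3.

2/3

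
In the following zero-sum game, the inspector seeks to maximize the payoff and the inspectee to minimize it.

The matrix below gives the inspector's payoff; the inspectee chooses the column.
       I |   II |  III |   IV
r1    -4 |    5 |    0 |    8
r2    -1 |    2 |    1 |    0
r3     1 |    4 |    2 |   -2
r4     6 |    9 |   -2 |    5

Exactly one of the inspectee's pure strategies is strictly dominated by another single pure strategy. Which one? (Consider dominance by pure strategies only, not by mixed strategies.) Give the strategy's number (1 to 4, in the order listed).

The inspectee prefers columns that give the inspector less. Compare II with I: -4 < 5, -1 < 2, 1 < 4, 6 < 9.
So I strictly dominates II for the inspectee; II is strictly dominated.

2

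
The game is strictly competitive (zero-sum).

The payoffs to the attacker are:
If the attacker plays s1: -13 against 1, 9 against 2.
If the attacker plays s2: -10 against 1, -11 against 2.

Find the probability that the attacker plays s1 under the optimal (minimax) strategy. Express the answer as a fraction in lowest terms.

Row minima are -13 and -11, so the attacker's maximin is -11; column maxima are -10 and 9, so the defender's minimax is -10. These differ, so the equilibrium is in mixed strategies.
Let the attacker play s1 with probability p. The defender is indifferent when −13p − 10(1−p) = 9p − 11(1−p), giving p = 1/23.

1/23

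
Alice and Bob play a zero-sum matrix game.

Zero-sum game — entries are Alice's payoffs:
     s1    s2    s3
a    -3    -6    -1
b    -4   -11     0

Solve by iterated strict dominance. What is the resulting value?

Column s3 is strictly dominated by s1 for Bob (-3<-1, -4<0); eliminate s3.
Row b is strictly dominated by row a (-3>-4, -6>-11); eliminate b.
Column s1 is strictly dominated by s2 for Bob (-6<-3); eliminate s1.
Only (a, s2) remains, with payoff -6.

-6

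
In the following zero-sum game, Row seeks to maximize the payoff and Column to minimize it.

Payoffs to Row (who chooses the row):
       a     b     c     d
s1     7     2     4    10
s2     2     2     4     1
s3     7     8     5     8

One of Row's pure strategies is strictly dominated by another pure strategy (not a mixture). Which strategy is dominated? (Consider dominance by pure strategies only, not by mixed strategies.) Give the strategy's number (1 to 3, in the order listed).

Compare s2 with s3: 7 > 2, 8 > 2, 5 > 4, 8 > 1.
So s3 strictly dominates s2 for Row; s2 is strictly dominated.

2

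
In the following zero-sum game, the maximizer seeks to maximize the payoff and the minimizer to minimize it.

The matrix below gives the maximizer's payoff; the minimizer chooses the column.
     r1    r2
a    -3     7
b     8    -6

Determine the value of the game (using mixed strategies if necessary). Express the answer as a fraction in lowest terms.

Row minima are -3 and -6, so the maximizer's maximin is -3; column maxima are 8 and 7, so the minimizer's minimax is 7. These differ, so the equilibrium is in mixed strategies.
Let the maximizer play a with probability p. The minimizer is indifferent when −3p + 8(1−p) = 7p − 6(1−p), giving p = 7/12.
Let the minimizer play r1 with probability q. The maximizer is indifferent when −3q + 7(1−q) = 8q − 6(1−q), giving q = 13/24.
The value is -3·(13/24) + (7)·(11/24) = 19/12.

19/12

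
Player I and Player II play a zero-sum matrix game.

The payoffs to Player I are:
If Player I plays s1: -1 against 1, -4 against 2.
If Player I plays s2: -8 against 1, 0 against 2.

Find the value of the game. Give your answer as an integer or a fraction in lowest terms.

Row minima are -4 and -8, so Player I's maximin is -4; column maxima are -1 and 0, so Player II's minimax is -1. These differ, so the equilibrium is in mixed strategies.
Let Player I play s1 with probability p. Player II is indifferent when −p − 8(1−p) = −4p, giving p = 8/11.
Let Player II play 1 with probability q. Player I is indifferent when −q − 4(1−q) = −8q, giving q = 4/11.
The value is -1·(4/11) + (-4)·(7/11) = -32/11.

-32/11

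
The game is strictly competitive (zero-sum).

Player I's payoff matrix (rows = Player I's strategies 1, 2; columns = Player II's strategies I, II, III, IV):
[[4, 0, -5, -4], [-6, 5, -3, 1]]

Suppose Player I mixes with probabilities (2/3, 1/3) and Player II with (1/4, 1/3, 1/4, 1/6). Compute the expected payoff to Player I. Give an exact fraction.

Against (1/4, 1/3, 1/4, 1/6), each row's expected payoff is 1: -11/12; 2: -5/12.
Taking the (2/3, 1/3)-weighted average: (2/3)·(-11/12) + (1/3)·(-5/12) = -3/4.

-3/4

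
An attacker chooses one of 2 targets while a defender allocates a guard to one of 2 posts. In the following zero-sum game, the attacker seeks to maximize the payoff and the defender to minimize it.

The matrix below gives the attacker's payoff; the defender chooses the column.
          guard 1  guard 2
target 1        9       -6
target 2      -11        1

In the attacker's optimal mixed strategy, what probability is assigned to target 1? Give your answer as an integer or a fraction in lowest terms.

4/9

Row minima are -6 and -11, so the attacker's maximin is -6; column maxima are 9 and 1, so the defender's minimax is 1. These differ, so the equilibrium is in mixed strategies.
Let the attacker play target 1 with probability p. The defender is indifferent when 9p − 11(1−p) = −6p + (1−p), giving p = 4/9.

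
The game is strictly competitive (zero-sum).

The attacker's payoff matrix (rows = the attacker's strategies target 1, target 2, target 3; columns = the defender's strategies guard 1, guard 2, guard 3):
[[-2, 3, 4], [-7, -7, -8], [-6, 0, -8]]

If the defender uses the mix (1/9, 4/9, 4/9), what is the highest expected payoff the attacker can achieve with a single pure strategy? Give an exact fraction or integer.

26/9

target 1: (-2)·(1/9) + (3)·(4/9) + (4)·(4/9) = 26/9.
target 2: (-7)·(1/9) + (-7)·(4/9) + (-8)·(4/9) = -67/9.
target 3: (-6)·(1/9) + (0)·(4/9) + (-8)·(4/9) = -38/9.
The best pure response is target 1 with expected payoff 26/9.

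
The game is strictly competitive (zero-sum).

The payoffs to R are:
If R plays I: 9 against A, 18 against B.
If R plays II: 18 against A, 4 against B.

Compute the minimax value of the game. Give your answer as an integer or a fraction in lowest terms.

288/23

Row minima are 9 and 4, so R's maximin is 9; column maxima are 18 and 18, so C's minimax is 18. These differ, so the equilibrium is in mixed strategies.
Let R play I with probability p. C is indifferent when 9p + 18(1−p) = 18p + 4(1−p), giving p = 14/23.
Let C play A with probability q. R is indifferent when 9q + 18(1−q) = 18q + 4(1−q), giving q = 14/23.
The value is 9·(14/23) + (18)·(9/23) = 288/23.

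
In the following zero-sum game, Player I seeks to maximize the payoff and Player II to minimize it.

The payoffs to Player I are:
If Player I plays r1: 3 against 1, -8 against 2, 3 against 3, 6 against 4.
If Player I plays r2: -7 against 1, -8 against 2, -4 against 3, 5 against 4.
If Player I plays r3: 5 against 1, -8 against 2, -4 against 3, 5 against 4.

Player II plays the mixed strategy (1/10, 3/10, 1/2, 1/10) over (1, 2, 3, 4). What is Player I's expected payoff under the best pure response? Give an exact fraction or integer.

0

r1: (3)·(1/10) + (-8)·(3/10) + (3)·(1/2) + (6)·(1/10) = 0.
r2: (-7)·(1/10) + (-8)·(3/10) + (-4)·(1/2) + (5)·(1/10) = -23/5.
r3: (5)·(1/10) + (-8)·(3/10) + (-4)·(1/2) + (5)·(1/10) = -17/5.
The best pure response is r1 with expected payoff 0.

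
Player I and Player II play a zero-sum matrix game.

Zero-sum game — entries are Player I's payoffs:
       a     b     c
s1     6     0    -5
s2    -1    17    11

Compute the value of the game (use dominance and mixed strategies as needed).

Column b is strictly dominated by c for Player II (it gives Player I more in every row).
The remaining 2×2 game on (s1, s2) × (a, c) has no saddle point. Let Player I play s1 with probability p; indifference gives 6p − (1−p) = −5p + 11(1−p), so p = 12/23.
Similarly Player II's optimal q on a is 16/23, and the value is 6·(16/23) + (-5)·(7/23) = 61/23.

61/23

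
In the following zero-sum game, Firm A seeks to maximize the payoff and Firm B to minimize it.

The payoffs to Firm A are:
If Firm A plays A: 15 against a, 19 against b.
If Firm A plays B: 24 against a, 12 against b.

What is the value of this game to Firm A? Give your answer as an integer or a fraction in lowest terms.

Row minima are 15 and 12, so Firm A's maximin is 15; column maxima are 24 and 19, so Firm B's minimax is 19. These differ, so the equilibrium is in mixed strategies.
Let Firm A play A with probability p. Firm B is indifferent when 15p + 24(1−p) = 19p + 12(1−p), giving p = 3/4.
Let Firm B play a with probability q. Firm A is indifferent when 15q + 19(1−q) = 24q + 12(1−q), giving q = 7/16.
The value is 15·(7/16) + (19)·(9/16) = 69/4.

69/4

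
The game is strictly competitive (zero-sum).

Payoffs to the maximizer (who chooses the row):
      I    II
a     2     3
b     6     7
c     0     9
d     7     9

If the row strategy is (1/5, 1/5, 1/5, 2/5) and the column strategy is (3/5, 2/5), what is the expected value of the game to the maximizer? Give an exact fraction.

Against (3/5, 2/5), each row's expected payoff is a: 12/5; b: 32/5; c: 18/5; d: 39/5.
Taking the (1/5, 1/5, 1/5, 2/5)-weighted average: (1/5)·(12/5) + (1/5)·(32/5) + (1/5)·(18/5) + (2/5)·(39/5) = 28/5.

28/5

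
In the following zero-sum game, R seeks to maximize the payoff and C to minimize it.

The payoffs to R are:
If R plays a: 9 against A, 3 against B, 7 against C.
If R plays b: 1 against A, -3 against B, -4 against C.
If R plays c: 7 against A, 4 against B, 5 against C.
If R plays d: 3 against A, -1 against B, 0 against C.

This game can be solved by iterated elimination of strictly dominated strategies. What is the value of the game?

Row b is strictly dominated by row a (9>1, 3>-3, 7>-4); eliminate b.
Column C is strictly dominated by B for C (3<7, 4<5, -1<0); eliminate C.
Column A is strictly dominated by B for C (3<9, 4<7, -1<3); eliminate A.
Row a is strictly dominated by row c (4>3); eliminate a.
Row d is strictly dominated by row c (4>-1); eliminate d.
Only (c, B) remains, with payoff 4.

4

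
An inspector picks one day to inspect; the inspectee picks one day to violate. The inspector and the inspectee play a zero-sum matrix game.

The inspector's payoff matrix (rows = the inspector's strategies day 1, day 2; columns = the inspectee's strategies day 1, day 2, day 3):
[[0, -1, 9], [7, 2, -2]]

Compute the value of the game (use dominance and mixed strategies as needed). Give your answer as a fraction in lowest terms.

8/7

Column day 1 is strictly dominated by day 2 for the inspectee (it gives the inspector more in every row).
The remaining 2×2 game on (day 1, day 2) × (day 2, day 3) has no saddle point. Let the inspector play day 1 with probability p; indifference gives −p + 2(1−p) = 9p − 2(1−p), so p = 2/7.
Similarly the inspectee's optimal q on day 2 is 11/14, and the value is -1·(11/14) + (9)·(3/14) = 8/7.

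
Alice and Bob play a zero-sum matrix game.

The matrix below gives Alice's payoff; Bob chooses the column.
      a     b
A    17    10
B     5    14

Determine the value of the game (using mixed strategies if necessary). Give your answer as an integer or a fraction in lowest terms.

47/4

Row minima are 10 and 5, so Alice's maximin is 10; column maxima are 17 and 14, so Bob's minimax is 14. These differ, so the equilibrium is in mixed strategies.
Let Alice play A with probability p. Bob is indifferent when 17p + 5(1−p) = 10p + 14(1−p), giving p = 9/16.
Let Bob play a with probability q. Alice is indifferent when 17q + 10(1−q) = 5q + 14(1−q), giving q = 1/4.
The value is 17·(1/4) + (10)·(3/4) = 47/4.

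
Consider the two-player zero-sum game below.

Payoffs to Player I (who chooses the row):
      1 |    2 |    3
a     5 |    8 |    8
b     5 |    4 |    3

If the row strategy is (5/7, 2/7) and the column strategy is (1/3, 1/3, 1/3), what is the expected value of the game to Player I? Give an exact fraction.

43/7

Against (1/3, 1/3, 1/3), each row's expected payoff is a: 7; b: 4.
Taking the (5/7, 2/7)-weighted average: (5/7)·(7) + (2/7)·(4) = 43/7.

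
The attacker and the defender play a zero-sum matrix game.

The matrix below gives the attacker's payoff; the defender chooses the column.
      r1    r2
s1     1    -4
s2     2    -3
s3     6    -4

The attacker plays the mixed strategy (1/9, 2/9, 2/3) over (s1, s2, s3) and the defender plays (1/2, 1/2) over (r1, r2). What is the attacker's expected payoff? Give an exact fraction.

Against (1/2, 1/2), each row's expected payoff is s1: -3/2; s2: -1/2; s3: 1.
Taking the (1/9, 2/9, 2/3)-weighted average: (1/9)·(-3/2) + (2/9)·(-1/2) + (2/3)·(1) = 7/18.

7/18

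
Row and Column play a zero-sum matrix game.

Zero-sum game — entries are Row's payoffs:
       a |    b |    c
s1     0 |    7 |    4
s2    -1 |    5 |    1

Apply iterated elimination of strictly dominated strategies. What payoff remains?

0

Row s2 is strictly dominated by row s1 (0>-1, 7>5, 4>1); eliminate s2.
Column c is strictly dominated by a for Column (0<4); eliminate c.
Column b is strictly dominated by a for Column (0<7); eliminate b.
Only (s1, a) remains, with payoff 0.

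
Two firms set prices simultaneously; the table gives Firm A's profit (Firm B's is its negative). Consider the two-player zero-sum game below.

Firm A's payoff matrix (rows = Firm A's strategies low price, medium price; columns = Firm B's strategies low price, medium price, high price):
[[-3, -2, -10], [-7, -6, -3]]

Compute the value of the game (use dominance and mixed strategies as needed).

-61/11

Column medium price is strictly dominated by low price for Firm B (it gives Firm A more in every row).
The remaining 2×2 game on (low price, medium price) × (low price, high price) has no saddle point. Let Firm A play low price with probability p; indifference gives −3p − 7(1−p) = −10p − 3(1−p), so p = 4/11.
Similarly Firm B's optimal q on low price is 7/11, and the value is -3·(7/11) + (-10)·(4/11) = -61/11.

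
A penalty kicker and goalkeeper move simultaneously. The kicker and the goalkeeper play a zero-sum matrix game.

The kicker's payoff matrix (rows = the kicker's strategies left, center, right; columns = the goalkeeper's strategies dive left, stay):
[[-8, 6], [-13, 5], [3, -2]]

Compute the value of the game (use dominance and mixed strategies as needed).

2/19

Row center is strictly dominated by row left, so the kicker never plays it.
The remaining 2×2 game on (left, right) × (dive left, stay) has no saddle point. Let the kicker play left with probability p; indifference gives −8p + 3(1−p) = 6p − 2(1−p), so p = 5/19.
Similarly the goalkeeper's optimal q on dive left is 8/19, and the value is -8·(8/19) + (6)·(11/19) = 2/19.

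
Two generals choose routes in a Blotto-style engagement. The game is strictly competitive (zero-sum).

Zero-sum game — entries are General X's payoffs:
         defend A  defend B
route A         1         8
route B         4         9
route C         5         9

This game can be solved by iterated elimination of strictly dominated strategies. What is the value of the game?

Row route A is strictly dominated by row route B (4>1, 9>8); eliminate route A.
Column defend B is strictly dominated by defend A for General Y (4<9, 5<9); eliminate defend B.
Row route B is strictly dominated by row route C (5>4); eliminate route B.
Only (route C, defend A) remains, with payoff 5.

5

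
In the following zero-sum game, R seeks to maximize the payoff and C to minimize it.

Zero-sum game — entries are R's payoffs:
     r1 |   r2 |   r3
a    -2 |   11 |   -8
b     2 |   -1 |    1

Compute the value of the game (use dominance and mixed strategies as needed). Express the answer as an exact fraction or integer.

1/7

Column r1 is strictly dominated by r3 for C (it gives R more in every row).
The remaining 2×2 game on (a, b) × (r2, r3) has no saddle point. Let R play a with probability p; indifference gives 11p − (1−p) = −8p + (1−p), so p = 2/21.
Similarly C's optimal q on r2 is 3/7, and the value is 11·(3/7) + (-8)·(4/7) = 1/7.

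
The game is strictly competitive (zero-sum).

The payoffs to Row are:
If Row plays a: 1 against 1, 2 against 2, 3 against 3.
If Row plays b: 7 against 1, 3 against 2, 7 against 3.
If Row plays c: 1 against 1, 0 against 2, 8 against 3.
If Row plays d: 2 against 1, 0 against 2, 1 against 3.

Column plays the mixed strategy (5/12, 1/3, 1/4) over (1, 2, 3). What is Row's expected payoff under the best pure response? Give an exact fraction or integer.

a: (1)·(5/12) + (2)·(1/3) + (3)·(1/4) = 11/6.
b: (7)·(5/12) + (3)·(1/3) + (7)·(1/4) = 17/3.
c: (1)·(5/12) + (0)·(1/3) + (8)·(1/4) = 29/12.
d: (2)·(5/12) + (0)·(1/3) + (1)·(1/4) = 13/12.
The best pure response is b with expected payoff 17/3.

17/3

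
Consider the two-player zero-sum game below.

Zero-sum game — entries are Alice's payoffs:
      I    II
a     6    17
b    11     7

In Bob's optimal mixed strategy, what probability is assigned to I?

Row minima are 6 and 7, so Alice's maximin is 7; column maxima are 11 and 17, so Bob's minimax is 11. These differ, so the equilibrium is in mixed strategies.
Let Bob play I with probability q. Alice is indifferent when 6q + 17(1−q) = 11q + 7(1−q), giving q = 2/3.

2/3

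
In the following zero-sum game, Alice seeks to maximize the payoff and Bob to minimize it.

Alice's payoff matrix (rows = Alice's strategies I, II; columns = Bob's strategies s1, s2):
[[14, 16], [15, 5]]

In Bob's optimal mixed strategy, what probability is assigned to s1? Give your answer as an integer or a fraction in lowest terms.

Row minima are 14 and 5, so Alice's maximin is 14; column maxima are 15 and 16, so Bob's minimax is 15. These differ, so the equilibrium is in mixed strategies.
Let Bob play s1 with probability q. Alice is indifferent when 14q + 16(1−q) = 15q + 5(1−q), giving q = 11/12.

11/12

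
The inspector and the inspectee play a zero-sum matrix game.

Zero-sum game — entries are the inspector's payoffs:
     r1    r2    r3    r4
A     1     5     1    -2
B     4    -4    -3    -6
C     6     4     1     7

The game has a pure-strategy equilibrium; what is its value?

1

Row minima: -2, -6, 1 → the inspector's maximin is 1.
Column maxima: 6, 5, 1, 7 → the inspectee's minimax is 1.
They coincide at (C, r3), so the value is 1.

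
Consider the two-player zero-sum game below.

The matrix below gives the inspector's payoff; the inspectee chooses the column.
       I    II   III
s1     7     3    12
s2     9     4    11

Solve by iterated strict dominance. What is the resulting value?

Column III is strictly dominated by I for the inspectee (7<12, 9<11); eliminate III.
Row s1 is strictly dominated by row s2 (9>7, 4>3); eliminate s1.
Column I is strictly dominated by II for the inspectee (4<9); eliminate I.
Only (s2, II) remains, with payoff 4.

4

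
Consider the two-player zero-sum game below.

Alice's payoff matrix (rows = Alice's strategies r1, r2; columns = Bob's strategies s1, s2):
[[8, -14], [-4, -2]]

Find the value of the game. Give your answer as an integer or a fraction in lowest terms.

Row minima are -14 and -4, so Alice's maximin is -4; column maxima are 8 and -2, so Bob's minimax is -2. These differ, so the equilibrium is in mixed strategies.
Let Alice play r1 with probability p. Bob is indifferent when 8p − 4(1−p) = −14p − 2(1−p), giving p = 1/12.
Let Bob play s1 with probability q. Alice is indifferent when 8q − 14(1−q) = −4q − 2(1−q), giving q = 1/2.
The value is 8·(1/2) + (-14)·(1/2) = -3.

-3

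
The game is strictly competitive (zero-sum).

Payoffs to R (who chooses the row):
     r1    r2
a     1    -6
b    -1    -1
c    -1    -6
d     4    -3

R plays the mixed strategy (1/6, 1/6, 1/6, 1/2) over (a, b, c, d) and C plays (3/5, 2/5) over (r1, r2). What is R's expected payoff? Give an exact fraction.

-11/30

Against (3/5, 2/5), each row's expected payoff is a: -9/5; b: -1; c: -3; d: 6/5.
Taking the (1/6, 1/6, 1/6, 1/2)-weighted average: (1/6)·(-9/5) + (1/6)·(-1) + (1/6)·(-3) + (1/2)·(6/5) = -11/30.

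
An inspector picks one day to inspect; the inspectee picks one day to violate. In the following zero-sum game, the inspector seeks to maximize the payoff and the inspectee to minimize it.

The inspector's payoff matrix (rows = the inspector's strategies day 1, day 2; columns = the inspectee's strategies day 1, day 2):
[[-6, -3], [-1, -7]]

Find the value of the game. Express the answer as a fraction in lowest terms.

Row minima are -6 and -7, so the inspector's maximin is -6; column maxima are -1 and -3, so the inspectee's minimax is -3. These differ, so the equilibrium is in mixed strategies.
Let the inspector play day 1 with probability p. The inspectee is indifferent when −6p − (1−p) = −3p − 7(1−p), giving p = 2/3.
Let the inspectee play day 1 with probability q. The inspector is indifferent when −6q − 3(1−q) = −q − 7(1−q), giving q = 4/9.
The value is -6·(4/9) + (-3)·(5/9) = -13/3.

-13/3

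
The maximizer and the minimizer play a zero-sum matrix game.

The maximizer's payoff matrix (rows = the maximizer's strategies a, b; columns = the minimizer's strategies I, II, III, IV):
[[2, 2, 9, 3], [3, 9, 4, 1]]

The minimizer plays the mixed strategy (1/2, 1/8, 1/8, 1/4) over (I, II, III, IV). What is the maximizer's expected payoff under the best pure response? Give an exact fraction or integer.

27/8

a: (2)·(1/2) + (2)·(1/8) + (9)·(1/8) + (3)·(1/4) = 25/8.
b: (3)·(1/2) + (9)·(1/8) + (4)·(1/8) + (1)·(1/4) = 27/8.
The best pure response is b with expected payoff 27/8.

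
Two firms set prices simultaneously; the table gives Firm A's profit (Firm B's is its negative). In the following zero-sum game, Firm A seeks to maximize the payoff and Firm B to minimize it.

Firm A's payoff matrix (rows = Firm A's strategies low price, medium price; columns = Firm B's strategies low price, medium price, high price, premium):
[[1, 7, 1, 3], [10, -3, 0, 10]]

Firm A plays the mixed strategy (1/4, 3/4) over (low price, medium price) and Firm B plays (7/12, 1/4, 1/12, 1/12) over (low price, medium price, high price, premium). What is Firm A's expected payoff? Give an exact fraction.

245/48

Against (7/12, 1/4, 1/12, 1/12), each row's expected payoff is low price: 8/3; medium price: 71/12.
Taking the (1/4, 3/4)-weighted average: (1/4)·(8/3) + (3/4)·(71/12) = 245/48.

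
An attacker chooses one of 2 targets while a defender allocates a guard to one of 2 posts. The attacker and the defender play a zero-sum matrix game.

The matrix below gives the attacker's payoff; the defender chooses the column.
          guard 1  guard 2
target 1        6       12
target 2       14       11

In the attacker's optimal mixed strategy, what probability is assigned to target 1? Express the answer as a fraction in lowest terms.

Row minima are 6 and 11, so the attacker's maximin is 11; column maxima are 14 and 12, so the defender's minimax is 12. These differ, so the equilibrium is in mixed strategies.
Let the attacker play target 1 with probability p. The defender is indifferent when 6p + 14(1−p) = 12p + 11(1−p), giving p = 1/3.

1/3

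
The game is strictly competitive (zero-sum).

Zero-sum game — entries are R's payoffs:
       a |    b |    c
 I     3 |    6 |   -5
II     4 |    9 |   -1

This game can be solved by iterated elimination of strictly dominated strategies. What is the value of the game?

Column b is strictly dominated by a for C (3<6, 4<9); eliminate b.
Row I is strictly dominated by row II (4>3, -1>-5); eliminate I.
Column a is strictly dominated by c for C (-1<4); eliminate a.
Only (II, c) remains, with payoff -1.

-1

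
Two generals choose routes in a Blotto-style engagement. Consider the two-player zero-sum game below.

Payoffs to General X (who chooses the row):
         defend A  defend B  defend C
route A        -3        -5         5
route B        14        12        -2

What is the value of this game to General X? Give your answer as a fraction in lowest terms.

Column defend A is strictly dominated by defend B for General Y (it gives General X more in every row).
The remaining 2×2 game on (route A, route B) × (defend B, defend C) has no saddle point. Let General X play route A with probability p; indifference gives −5p + 12(1−p) = 5p − 2(1−p), so p = 7/12.
Similarly General Y's optimal q on defend B is 7/24, and the value is -5·(7/24) + (5)·(17/24) = 25/12.

25/12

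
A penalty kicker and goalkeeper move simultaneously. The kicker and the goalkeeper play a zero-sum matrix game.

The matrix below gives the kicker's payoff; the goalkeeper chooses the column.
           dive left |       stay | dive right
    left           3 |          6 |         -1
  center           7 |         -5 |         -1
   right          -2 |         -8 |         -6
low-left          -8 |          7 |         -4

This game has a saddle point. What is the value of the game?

-1

Row minima: -1, -5, -8, -8 → the kicker's maximin is -1.
Column maxima: 7, 7, -1 → the goalkeeper's minimax is -1.
They coincide at (left, dive right), so the value is -1.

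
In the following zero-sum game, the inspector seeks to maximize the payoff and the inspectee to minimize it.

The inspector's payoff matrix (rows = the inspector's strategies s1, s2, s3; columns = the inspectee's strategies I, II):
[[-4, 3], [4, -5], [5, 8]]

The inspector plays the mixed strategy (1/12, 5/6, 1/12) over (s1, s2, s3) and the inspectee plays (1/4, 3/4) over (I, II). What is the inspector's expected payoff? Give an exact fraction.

Against (1/4, 3/4), each row's expected payoff is s1: 5/4; s2: -11/4; s3: 29/4.
Taking the (1/12, 5/6, 1/12)-weighted average: (1/12)·(5/4) + (5/6)·(-11/4) + (1/12)·(29/4) = -19/12.

-19/12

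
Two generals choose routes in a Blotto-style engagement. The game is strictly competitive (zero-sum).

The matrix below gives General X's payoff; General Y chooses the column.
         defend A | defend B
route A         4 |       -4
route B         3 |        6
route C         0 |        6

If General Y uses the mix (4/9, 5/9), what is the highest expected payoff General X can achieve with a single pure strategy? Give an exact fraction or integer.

14/3

route A: (4)·(4/9) + (-4)·(5/9) = -4/9.
route B: (3)·(4/9) + (6)·(5/9) = 14/3.
route C: (0)·(4/9) + (6)·(5/9) = 10/3.
The best pure response is route B with expected payoff 14/3.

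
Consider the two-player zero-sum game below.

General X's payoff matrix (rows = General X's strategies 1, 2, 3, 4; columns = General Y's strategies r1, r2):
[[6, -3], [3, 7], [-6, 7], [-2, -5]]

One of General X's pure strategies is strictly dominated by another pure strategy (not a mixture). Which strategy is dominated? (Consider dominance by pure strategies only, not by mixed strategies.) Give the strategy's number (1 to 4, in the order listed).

Compare 4 with 1: 6 > -2, -3 > -5.
So 1 strictly dominates 4 for General X; 4 is strictly dominated.

4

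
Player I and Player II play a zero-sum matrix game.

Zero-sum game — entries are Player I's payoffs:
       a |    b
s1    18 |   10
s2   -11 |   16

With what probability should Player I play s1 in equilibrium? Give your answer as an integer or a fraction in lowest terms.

27/35

Row minima are 10 and -11, so Player I's maximin is 10; column maxima are 18 and 16, so Player II's minimax is 16. These differ, so the equilibrium is in mixed strategies.
Let Player I play s1 with probability p. Player II is indifferent when 18p − 11(1−p) = 10p + 16(1−p), giving p = 27/35.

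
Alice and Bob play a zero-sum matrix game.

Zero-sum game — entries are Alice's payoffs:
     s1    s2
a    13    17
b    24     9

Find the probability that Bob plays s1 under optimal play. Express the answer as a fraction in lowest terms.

Row minima are 13 and 9, so Alice's maximin is 13; column maxima are 24 and 17, so Bob's minimax is 17. These differ, so the equilibrium is in mixed strategies.
Let Bob play s1 with probability q. Alice is indifferent when 13q + 17(1−q) = 24q + 9(1−q), giving q = 8/19.

8/19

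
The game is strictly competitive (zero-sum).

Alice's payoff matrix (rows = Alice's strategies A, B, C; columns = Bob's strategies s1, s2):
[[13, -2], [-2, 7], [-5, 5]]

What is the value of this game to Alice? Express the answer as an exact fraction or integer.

Row C is strictly dominated by row B, so Alice never plays it.
The remaining 2×2 game on (A, B) × (s1, s2) has no saddle point. Let Alice play A with probability p; indifference gives 13p − 2(1−p) = −2p + 7(1−p), so p = 3/8.
Similarly Bob's optimal q on s1 is 3/8, and the value is 13·(3/8) + (-2)·(5/8) = 29/8.

29/8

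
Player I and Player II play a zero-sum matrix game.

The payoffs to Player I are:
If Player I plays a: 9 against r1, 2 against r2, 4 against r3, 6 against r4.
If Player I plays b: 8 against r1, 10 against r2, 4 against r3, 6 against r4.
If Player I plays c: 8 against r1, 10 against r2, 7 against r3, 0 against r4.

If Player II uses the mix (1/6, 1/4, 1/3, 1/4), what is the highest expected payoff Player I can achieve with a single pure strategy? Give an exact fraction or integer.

20/3

a: (9)·(1/6) + (2)·(1/4) + (4)·(1/3) + (6)·(1/4) = 29/6.
b: (8)·(1/6) + (10)·(1/4) + (4)·(1/3) + (6)·(1/4) = 20/3.
c: (8)·(1/6) + (10)·(1/4) + (7)·(1/3) + (0)·(1/4) = 37/6.
The best pure response is b with expected payoff 20/3.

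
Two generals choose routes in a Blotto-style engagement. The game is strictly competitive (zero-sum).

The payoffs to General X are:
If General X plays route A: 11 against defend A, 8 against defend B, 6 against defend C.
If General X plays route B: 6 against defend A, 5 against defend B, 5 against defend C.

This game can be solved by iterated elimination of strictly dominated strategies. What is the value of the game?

Row route B is strictly dominated by row route A (11>6, 8>5, 6>5); eliminate route B.
Column defend A is strictly dominated by defend B for General Y (8<11); eliminate defend A.
Column defend B is strictly dominated by defend C for General Y (6<8); eliminate defend B.
Only (route A, defend C) remains, with payoff 6.

6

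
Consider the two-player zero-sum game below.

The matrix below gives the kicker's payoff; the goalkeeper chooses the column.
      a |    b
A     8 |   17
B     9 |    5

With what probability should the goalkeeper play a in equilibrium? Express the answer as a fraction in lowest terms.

Row minima are 8 and 5, so the kicker's maximin is 8; column maxima are 9 and 17, so the goalkeeper's minimax is 9. These differ, so the equilibrium is in mixed strategies.
Let the goalkeeper play a with probability q. The kicker is indifferent when 8q + 17(1−q) = 9q + 5(1−q), giving q = 12/13.

12/13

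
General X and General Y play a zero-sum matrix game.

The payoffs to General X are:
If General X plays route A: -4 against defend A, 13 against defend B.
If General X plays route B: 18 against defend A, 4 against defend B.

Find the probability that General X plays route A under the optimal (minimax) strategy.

Row minima are -4 and 4, so General X's maximin is 4; column maxima are 18 and 13, so General Y's minimax is 13. These differ, so the equilibrium is in mixed strategies.
Let General X play route A with probability p. General Y is indifferent when −4p + 18(1−p) = 13p + 4(1−p), giving p = 14/31.

14/31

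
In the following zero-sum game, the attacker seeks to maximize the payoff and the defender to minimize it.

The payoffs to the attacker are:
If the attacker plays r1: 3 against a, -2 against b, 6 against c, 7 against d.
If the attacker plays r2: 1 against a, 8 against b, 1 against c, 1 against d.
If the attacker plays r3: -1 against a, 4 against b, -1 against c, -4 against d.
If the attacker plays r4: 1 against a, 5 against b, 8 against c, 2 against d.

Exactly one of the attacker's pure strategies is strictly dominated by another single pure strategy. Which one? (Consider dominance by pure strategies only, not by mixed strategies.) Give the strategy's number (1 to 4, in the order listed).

3

Compare r3 with r2: 1 > -1, 8 > 4, 1 > -1, 1 > -4.
So r2 strictly dominates r3 for the attacker; r3 is strictly dominated.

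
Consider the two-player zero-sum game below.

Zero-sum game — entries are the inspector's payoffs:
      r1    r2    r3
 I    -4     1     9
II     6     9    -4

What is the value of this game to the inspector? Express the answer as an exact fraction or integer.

38/23

Column r2 is strictly dominated by r1 for the inspectee (it gives the inspector more in every row).
The remaining 2×2 game on (I, II) × (r1, r3) has no saddle point. Let the inspector play I with probability p; indifference gives −4p + 6(1−p) = 9p − 4(1−p), so p = 10/23.
Similarly the inspectee's optimal q on r1 is 13/23, and the value is -4·(13/23) + (9)·(10/23) = 38/23.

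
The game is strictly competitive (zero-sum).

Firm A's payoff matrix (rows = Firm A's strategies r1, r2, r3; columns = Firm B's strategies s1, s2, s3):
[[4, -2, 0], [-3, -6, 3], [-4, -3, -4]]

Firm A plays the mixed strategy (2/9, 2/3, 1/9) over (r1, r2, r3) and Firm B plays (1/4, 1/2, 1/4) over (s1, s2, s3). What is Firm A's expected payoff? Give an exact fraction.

Against (1/4, 1/2, 1/4), each row's expected payoff is r1: 0; r2: -3; r3: -7/2.
Taking the (2/9, 2/3, 1/9)-weighted average: (2/9)·(0) + (2/3)·(-3) + (1/9)·(-7/2) = -43/18.

-43/18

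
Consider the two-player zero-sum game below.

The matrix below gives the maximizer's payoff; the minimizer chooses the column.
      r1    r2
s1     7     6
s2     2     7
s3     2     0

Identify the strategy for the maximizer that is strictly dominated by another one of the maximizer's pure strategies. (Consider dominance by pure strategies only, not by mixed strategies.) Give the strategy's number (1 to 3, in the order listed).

Compare s3 with s1: 7 > 2, 6 > 0.
So s1 strictly dominates s3 for the maximizer; s3 is strictly dominated.

3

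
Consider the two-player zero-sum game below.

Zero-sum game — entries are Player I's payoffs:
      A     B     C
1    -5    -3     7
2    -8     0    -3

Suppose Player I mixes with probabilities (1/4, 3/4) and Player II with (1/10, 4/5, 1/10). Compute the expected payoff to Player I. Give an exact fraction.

Against (1/10, 4/5, 1/10), each row's expected payoff is 1: -11/5; 2: -11/10.
Taking the (1/4, 3/4)-weighted average: (1/4)·(-11/5) + (3/4)·(-11/10) = -11/8.

-11/8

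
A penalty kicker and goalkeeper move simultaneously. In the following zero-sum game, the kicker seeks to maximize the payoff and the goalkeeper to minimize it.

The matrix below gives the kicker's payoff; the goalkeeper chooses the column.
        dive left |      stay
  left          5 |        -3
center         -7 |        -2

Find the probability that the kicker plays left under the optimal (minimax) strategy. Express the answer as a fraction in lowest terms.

Row minima are -3 and -7, so the kicker's maximin is -3; column maxima are 5 and -2, so the goalkeeper's minimax is -2. These differ, so the equilibrium is in mixed strategies.
Let the kicker play left with probability p. The goalkeeper is indifferent when 5p − 7(1−p) = −3p − 2(1−p), giving p = 5/13.

5/13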